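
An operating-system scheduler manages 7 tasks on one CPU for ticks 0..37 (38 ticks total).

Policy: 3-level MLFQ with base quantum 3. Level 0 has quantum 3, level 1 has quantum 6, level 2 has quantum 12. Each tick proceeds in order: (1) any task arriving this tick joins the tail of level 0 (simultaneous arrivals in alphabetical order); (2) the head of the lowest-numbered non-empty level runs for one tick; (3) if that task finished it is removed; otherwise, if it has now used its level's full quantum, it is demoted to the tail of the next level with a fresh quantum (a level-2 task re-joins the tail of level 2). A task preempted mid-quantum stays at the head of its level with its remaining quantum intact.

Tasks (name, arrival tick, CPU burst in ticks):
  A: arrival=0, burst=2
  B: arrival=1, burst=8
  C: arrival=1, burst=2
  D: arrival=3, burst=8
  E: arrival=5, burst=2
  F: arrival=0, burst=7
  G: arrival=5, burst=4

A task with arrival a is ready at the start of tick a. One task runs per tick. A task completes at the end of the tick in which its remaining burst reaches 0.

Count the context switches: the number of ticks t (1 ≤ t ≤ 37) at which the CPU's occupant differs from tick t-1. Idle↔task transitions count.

t=0: L0/L1/L2 = AF/-/- → run A
t=1: L0/L1/L2 = AFBC/-/- → run A
t=2: L0/L1/L2 = FBC/-/- → run F
t=3: L0/L1/L2 = FBCD/-/- → run F
t=4: L0/L1/L2 = FBCD/-/- → run F
t=5: L0/L1/L2 = BCDEG/F/- → run B
t=6: L0/L1/L2 = BCDEG/F/- → run B
t=7: L0/L1/L2 = BCDEG/F/- → run B
t=8: L0/L1/L2 = CDEG/FB/- → run C
t=9: L0/L1/L2 = CDEG/FB/- → run C
t=10: L0/L1/L2 = DEG/FB/- → run D
t=11: L0/L1/L2 = DEG/FB/- → run D
t=12: L0/L1/L2 = DEG/FB/- → run D
t=13: L0/L1/L2 = EG/FBD/- → run E
t=14: L0/L1/L2 = EG/FBD/- → run E
t=15: L0/L1/L2 = G/FBD/- → run G
t=16: L0/L1/L2 = G/FBD/- → run G
t=17: L0/L1/L2 = G/FBD/- → run G
t=18: L0/L1/L2 = -/FBDG/- → run F
t=19: L0/L1/L2 = -/FBDG/- → run F
t=20: L0/L1/L2 = -/FBDG/- → run F
t=21: L0/L1/L2 = -/FBDG/- → run F
t=22: L0/L1/L2 = -/BDG/- → run B
t=23: L0/L1/L2 = -/BDG/- → run B
t=24: L0/L1/L2 = -/BDG/- → run B
t=25: L0/L1/L2 = -/BDG/- → run B
t=26: L0/L1/L2 = -/BDG/- → run B
t=27: L0/L1/L2 = -/DG/- → run D
t=28: L0/L1/L2 = -/DG/- → run D
t=29: L0/L1/L2 = -/DG/- → run D
t=30: L0/L1/L2 = -/DG/- → run D
t=31: L0/L1/L2 = -/DG/- → run D
t=32: L0/L1/L2 = -/G/- → run G
t=33: (idle)
t=34: (idle)
t=35: (idle)
t=36: (idle)
t=37: (idle)

context switches = 11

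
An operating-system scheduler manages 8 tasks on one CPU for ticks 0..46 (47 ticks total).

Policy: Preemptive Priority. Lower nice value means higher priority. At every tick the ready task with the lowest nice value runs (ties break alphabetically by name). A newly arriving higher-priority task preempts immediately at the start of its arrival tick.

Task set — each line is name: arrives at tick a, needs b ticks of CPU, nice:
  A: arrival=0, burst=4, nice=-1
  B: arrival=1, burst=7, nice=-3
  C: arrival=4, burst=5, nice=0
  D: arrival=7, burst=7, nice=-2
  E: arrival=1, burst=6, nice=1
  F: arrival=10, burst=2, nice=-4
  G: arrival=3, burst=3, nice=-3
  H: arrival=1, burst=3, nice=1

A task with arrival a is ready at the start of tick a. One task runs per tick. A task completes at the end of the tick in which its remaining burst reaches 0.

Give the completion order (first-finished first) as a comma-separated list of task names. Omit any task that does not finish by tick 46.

completion order = B, F, G, D, A, C, E, H

t=0: ready={A} → run A
t=1: ready={A,B,E,H} → run B
t=2: ready={A,B,E,H} → run B
t=3: ready={A,B,E,G,H} → run B
t=4: ready={A,B,C,E,G,H} → run B
t=5: ready={A,B,C,E,G,H} → run B
t=6: ready={A,B,C,E,G,H} → run B
t=7: ready={A,B,C,D,E,G,H} → run B
t=8: ready={A,C,D,E,G,H} → run G
t=9: ready={A,C,D,E,G,H} → run G
t=10: ready={A,C,D,E,F,G,H} → run F
t=11: ready={A,C,D,E,F,G,H} → run F
t=12: ready={A,C,D,E,G,H} → run G
t=13: ready={A,C,D,E,H} → run D
t=14: ready={A,C,D,E,H} → run D
t=15: ready={A,C,D,E,H} → run D
t=16: ready={A,C,D,E,H} → run D
t=17: ready={A,C,D,E,H} → run D
t=18: ready={A,C,D,E,H} → run D
t=19: ready={A,C,D,E,H} → run D
t=20: ready={A,C,E,H} → run A
t=21: ready={A,C,E,H} → run A
t=22: ready={A,C,E,H} → run A
t=23: ready={C,E,H} → run C
t=24: ready={C,E,H} → run C
t=25: ready={C,E,H} → run C
t=26: ready={C,E,H} → run C
t=27: ready={C,E,H} → run C
t=28: ready={E,H} → run E
t=29: ready={E,H} → run E
t=30: ready={E,H} → run E
t=31: ready={E,H} → run E
t=32: ready={E,H} → run E
t=33: ready={E,H} → run E
t=34: ready={H} → run H
t=35: ready={H} → run H
t=36: ready={H} → run H
t=37: (idle)
t=38: (idle)
t=39: (idle)
t=40: (idle)
t=41: (idle)
t=42: (idle)
t=43: (idle)
t=44: (idle)
t=45: (idle)
t=46: (idle)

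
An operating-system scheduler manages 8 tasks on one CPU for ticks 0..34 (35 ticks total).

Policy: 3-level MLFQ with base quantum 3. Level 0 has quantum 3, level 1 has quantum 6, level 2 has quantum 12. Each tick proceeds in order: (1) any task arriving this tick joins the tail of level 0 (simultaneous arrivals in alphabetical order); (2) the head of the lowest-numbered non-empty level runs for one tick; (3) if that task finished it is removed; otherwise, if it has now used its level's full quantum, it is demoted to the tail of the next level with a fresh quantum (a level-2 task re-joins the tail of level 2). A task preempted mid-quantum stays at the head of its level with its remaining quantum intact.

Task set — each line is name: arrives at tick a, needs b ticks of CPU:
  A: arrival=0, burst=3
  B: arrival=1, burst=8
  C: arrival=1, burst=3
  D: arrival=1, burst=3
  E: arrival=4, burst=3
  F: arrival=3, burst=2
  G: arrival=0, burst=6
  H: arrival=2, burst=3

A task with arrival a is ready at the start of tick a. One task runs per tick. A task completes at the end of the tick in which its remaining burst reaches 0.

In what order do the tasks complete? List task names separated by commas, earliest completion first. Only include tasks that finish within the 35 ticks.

t=0: L0/L1/L2 = AG/-/- → run A
t=1: L0/L1/L2 = AGBCD/-/- → run A
t=2: L0/L1/L2 = AGBCDH/-/- → run A
t=3: L0/L1/L2 = GBCDHF/-/- → run G
t=4: L0/L1/L2 = GBCDHFE/-/- → run G
t=5: L0/L1/L2 = GBCDHFE/-/- → run G
t=6: L0/L1/L2 = BCDHFE/G/- → run B
t=7: L0/L1/L2 = BCDHFE/G/- → run B
t=8: L0/L1/L2 = BCDHFE/G/- → run B
t=9: L0/L1/L2 = CDHFE/GB/- → run C
t=10: L0/L1/L2 = CDHFE/GB/- → run C
t=11: L0/L1/L2 = CDHFE/GB/- → run C
t=12: L0/L1/L2 = DHFE/GB/- → run D
t=13: L0/L1/L2 = DHFE/GB/- → run D
t=14: L0/L1/L2 = DHFE/GB/- → run D
t=15: L0/L1/L2 = HFE/GB/- → run H
t=16: L0/L1/L2 = HFE/GB/- → run H
t=17: L0/L1/L2 = HFE/GB/- → run H
t=18: L0/L1/L2 = FE/GB/- → run F
t=19: L0/L1/L2 = FE/GB/- → run F
t=20: L0/L1/L2 = E/GB/- → run E
t=21: L0/L1/L2 = E/GB/- → run E
t=22: L0/L1/L2 = E/GB/- → run E
t=23: L0/L1/L2 = -/GB/- → run G
t=24: L0/L1/L2 = -/GB/- → run G
t=25: L0/L1/L2 = -/GB/- → run G
t=26: L0/L1/L2 = -/B/- → run B
t=27: L0/L1/L2 = -/B/- → run B
t=28: L0/L1/L2 = -/B/- → run B
t=29: L0/L1/L2 = -/B/- → run B
t=30: L0/L1/L2 = -/B/- → run B
t=31: (idle)
t=32: (idle)
t=33: (idle)
t=34: (idle)

completion order = A, C, D, H, F, E, G, B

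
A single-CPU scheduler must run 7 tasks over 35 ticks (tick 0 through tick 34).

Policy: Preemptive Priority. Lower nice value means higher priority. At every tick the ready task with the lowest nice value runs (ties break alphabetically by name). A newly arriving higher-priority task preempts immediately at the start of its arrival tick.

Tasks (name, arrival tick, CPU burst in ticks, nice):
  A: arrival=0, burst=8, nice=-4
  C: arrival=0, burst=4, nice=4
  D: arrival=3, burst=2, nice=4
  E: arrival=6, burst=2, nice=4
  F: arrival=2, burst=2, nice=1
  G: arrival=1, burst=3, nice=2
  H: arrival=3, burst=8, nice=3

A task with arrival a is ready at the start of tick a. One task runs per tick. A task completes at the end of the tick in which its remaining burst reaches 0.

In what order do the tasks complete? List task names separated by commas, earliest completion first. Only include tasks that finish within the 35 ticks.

t=0: ready={A,C} → run A
t=1: ready={A,C,G} → run A
t=2: ready={A,C,F,G} → run A
t=3: ready={A,C,D,F,G,H} → run A
t=4: ready={A,C,D,F,G,H} → run A
t=5: ready={A,C,D,F,G,H} → run A
t=6: ready={A,C,D,E,F,G,H} → run A
t=7: ready={A,C,D,E,F,G,H} → run A
t=8: ready={C,D,E,F,G,H} → run F
t=9: ready={C,D,E,F,G,H} → run F
t=10: ready={C,D,E,G,H} → run G
t=11: ready={C,D,E,G,H} → run G
t=12: ready={C,D,E,G,H} → run G
t=13: ready={C,D,E,H} → run H
t=14: ready={C,D,E,H} → run H
t=15: ready={C,D,E,H} → run H
t=16: ready={C,D,E,H} → run H
t=17: ready={C,D,E,H} → run H
t=18: ready={C,D,E,H} → run H
t=19: ready={C,D,E,H} → run H
t=20: ready={C,D,E,H} → run H
t=21: ready={C,D,E} → run C
t=22: ready={C,D,E} → run C
t=23: ready={C,D,E} → run C
t=24: ready={C,D,E} → run C
t=25: ready={D,E} → run D
t=26: ready={D,E} → run D
t=27: ready={E} → run E
t=28: ready={E} → run E
t=29: (idle)
t=30: (idle)
t=31: (idle)
t=32: (idle)
t=33: (idle)
t=34: (idle)

completion order = A, F, G, H, C, D, E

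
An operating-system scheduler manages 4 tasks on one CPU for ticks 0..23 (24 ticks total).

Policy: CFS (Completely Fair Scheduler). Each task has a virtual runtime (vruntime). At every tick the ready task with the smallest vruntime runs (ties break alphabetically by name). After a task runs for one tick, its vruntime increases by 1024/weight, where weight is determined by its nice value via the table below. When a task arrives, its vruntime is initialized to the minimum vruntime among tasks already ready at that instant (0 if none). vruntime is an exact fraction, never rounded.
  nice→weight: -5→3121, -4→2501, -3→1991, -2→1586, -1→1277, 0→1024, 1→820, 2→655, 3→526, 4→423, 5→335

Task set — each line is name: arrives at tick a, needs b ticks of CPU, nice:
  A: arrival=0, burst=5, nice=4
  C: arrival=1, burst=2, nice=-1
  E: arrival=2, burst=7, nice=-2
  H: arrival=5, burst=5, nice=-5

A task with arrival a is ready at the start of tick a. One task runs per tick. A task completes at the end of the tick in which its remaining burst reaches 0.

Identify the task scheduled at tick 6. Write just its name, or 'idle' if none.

t=0: vr[A=0] → run A
t=1: vr[A=1024/423 C=1024/423] → run A
t=2: vr[A=2048/423 C=1024/423 E=1024/423] → run C
t=3: vr[A=2048/423 C=1740800/540171 E=1024/423] → run E
t=4: vr[A=2048/423 C=1740800/540171 E=1028608/335439] → run E
t=5: vr[A=2048/423 C=1740800/540171 E=1245184/335439 H=1740800/540171] → run C
t=6: vr[A=2048/423 E=1245184/335439 H=1740800/540171] → run H
t=7: vr[A=2048/423 E=1245184/335439 H=5986171904/1685873691] → run H
t=8: vr[A=2048/423 E=1245184/335439 H=6539307008/1685873691] → run E
t=9: vr[A=2048/423 E=1461760/335439 H=6539307008/1685873691] → run H
t=10: vr[A=2048/423 E=1461760/335439 H=7092442112/1685873691] → run H
t=11: vr[A=2048/423 E=1461760/335439 H=7645577216/1685873691] → run E
t=12: vr[A=2048/423 E=1678336/335439 H=7645577216/1685873691] → run H
t=13: vr[A=2048/423 E=1678336/335439] → run A
t=14: vr[A=1024/141 E=1678336/335439] → run E
t=15: vr[A=1024/141 E=1894912/335439] → run E
t=16: vr[A=1024/141 E=2111488/335439] → run E
t=17: vr[A=1024/141] → run A
t=18: vr[A=4096/423] → run A
t=19: (idle)
t=20: (idle)
t=21: (idle)
t=22: (idle)
t=23: (idle)

running at tick 6 = H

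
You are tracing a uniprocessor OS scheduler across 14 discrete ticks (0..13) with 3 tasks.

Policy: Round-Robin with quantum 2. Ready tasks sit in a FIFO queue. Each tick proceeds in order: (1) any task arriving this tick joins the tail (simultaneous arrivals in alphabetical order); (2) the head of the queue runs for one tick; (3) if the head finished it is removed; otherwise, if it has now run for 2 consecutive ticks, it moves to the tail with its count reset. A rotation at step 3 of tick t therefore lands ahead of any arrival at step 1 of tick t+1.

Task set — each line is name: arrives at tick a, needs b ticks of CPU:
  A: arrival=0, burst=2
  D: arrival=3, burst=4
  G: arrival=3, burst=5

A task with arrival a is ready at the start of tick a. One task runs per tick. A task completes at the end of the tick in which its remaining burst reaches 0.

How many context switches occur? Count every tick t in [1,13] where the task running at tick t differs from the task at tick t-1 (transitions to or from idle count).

context switches = 6

t=0: queue=[A] q_used=0 → run A
t=1: queue=[A] q_used=1 → run A
t=2: (idle)
t=3: queue=[D,G] q_used=0 → run D
t=4: queue=[D,G] q_used=1 → run D
t=5: queue=[G,D] q_used=0 → run G
t=6: queue=[G,D] q_used=1 → run G
t=7: queue=[D,G] q_used=0 → run D
t=8: queue=[D,G] q_used=1 → run D
t=9: queue=[G] q_used=0 → run G
t=10: queue=[G] q_used=1 → run G
t=11: queue=[G] q_used=0 → run G
t=12: (idle)
t=13: (idle)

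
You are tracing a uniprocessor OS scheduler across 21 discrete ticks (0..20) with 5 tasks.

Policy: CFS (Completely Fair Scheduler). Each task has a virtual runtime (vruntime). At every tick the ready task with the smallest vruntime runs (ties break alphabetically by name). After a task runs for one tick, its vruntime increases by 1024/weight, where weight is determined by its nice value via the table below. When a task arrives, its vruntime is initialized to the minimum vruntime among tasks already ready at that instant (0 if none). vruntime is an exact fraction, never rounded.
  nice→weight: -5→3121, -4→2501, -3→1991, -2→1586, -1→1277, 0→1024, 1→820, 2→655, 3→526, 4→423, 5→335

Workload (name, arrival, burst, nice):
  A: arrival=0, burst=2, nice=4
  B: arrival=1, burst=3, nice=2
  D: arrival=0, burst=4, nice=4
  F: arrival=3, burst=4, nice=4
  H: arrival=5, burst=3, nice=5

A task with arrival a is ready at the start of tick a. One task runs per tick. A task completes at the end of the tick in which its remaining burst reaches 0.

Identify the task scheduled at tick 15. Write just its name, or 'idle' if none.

t=0: vr[A=0 D=0] → run A
t=1: vr[A=1024/423 B=0 D=0] → run B
t=2: vr[A=1024/423 B=1024/655 D=0] → run D
t=3: vr[A=1024/423 B=1024/655 D=1024/423 F=1024/655] → run B
t=4: vr[A=1024/423 B=2048/655 D=1024/423 F=1024/655] → run F
t=5: vr[A=1024/423 B=2048/655 D=1024/423 F=1103872/277065 H=1024/423] → run A
t=6: vr[B=2048/655 D=1024/423 F=1103872/277065 H=1024/423] → run D
t=7: vr[B=2048/655 D=2048/423 F=1103872/277065 H=1024/423] → run H
t=8: vr[B=2048/655 D=2048/423 F=1103872/277065 H=776192/141705] → run B
t=9: vr[D=2048/423 F=1103872/277065 H=776192/141705] → run F
t=10: vr[D=2048/423 F=1774592/277065 H=776192/141705] → run D
t=11: vr[D=1024/141 F=1774592/277065 H=776192/141705] → run H
t=12: vr[D=1024/141 F=1774592/277065 H=1209344/141705] → run F
t=13: vr[D=1024/141 F=815104/92355 H=1209344/141705] → run D
t=14: vr[F=815104/92355 H=1209344/141705] → run H
t=15: vr[F=815104/92355] → run F
t=16: (idle)
t=17: (idle)
t=18: (idle)
t=19: (idle)
t=20: (idle)

running at tick 15 = F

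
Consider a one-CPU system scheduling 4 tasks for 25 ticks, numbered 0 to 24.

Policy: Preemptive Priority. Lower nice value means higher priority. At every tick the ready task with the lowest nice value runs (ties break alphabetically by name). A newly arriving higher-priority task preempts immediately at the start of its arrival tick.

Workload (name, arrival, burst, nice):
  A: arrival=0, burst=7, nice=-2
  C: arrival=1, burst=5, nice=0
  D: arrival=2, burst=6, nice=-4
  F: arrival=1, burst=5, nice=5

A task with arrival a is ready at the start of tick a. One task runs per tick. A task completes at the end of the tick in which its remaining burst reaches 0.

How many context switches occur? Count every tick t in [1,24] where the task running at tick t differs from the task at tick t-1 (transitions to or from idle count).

context switches = 5

t=0: ready={A} → run A
t=1: ready={A,C,F} → run A
t=2: ready={A,C,D,F} → run D
t=3: ready={A,C,D,F} → run D
t=4: ready={A,C,D,F} → run D
t=5: ready={A,C,D,F} → run D
t=6: ready={A,C,D,F} → run D
t=7: ready={A,C,D,F} → run D
t=8: ready={A,C,F} → run A
t=9: ready={A,C,F} → run A
t=10: ready={A,C,F} → run A
t=11: ready={A,C,F} → run A
t=12: ready={A,C,F} → run A
t=13: ready={C,F} → run C
t=14: ready={C,F} → run C
t=15: ready={C,F} → run C
t=16: ready={C,F} → run C
t=17: ready={C,F} → run C
t=18: ready={F} → run F
t=19: ready={F} → run F
t=20: ready={F} → run F
t=21: ready={F} → run F
t=22: ready={F} → run F
t=23: (idle)
t=24: (idle)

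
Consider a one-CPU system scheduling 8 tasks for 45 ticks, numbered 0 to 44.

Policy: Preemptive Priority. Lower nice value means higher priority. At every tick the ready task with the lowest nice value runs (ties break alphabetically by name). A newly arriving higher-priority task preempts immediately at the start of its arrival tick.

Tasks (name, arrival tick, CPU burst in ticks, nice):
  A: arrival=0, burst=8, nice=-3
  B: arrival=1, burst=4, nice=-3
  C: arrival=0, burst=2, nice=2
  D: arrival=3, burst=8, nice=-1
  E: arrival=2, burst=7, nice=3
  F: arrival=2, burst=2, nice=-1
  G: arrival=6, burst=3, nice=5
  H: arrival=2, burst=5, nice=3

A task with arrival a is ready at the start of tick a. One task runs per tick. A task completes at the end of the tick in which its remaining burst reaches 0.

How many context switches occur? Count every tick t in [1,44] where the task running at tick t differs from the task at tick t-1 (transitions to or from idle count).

t=0: ready={A,C} → run A
t=1: ready={A,B,C} → run A
t=2: ready={A,B,C,E,F,H} → run A
t=3: ready={A,B,C,D,E,F,H} → run A
t=4: ready={A,B,C,D,E,F,H} → run A
t=5: ready={A,B,C,D,E,F,H} → run A
t=6: ready={A,B,C,D,E,F,G,H} → run A
t=7: ready={A,B,C,D,E,F,G,H} → run A
t=8: ready={B,C,D,E,F,G,H} → run B
t=9: ready={B,C,D,E,F,G,H} → run B
t=10: ready={B,C,D,E,F,G,H} → run B
t=11: ready={B,C,D,E,F,G,H} → run B
t=12: ready={C,D,E,F,G,H} → run D
t=13: ready={C,D,E,F,G,H} → run D
t=14: ready={C,D,E,F,G,H} → run D
t=15: ready={C,D,E,F,G,H} → run D
t=16: ready={C,D,E,F,G,H} → run D
t=17: ready={C,D,E,F,G,H} → run D
t=18: ready={C,D,E,F,G,H} → run D
t=19: ready={C,D,E,F,G,H} → run D
t=20: ready={C,E,F,G,H} → run F
t=21: ready={C,E,F,G,H} → run F
t=22: ready={C,E,G,H} → run C
t=23: ready={C,E,G,H} → run C
t=24: ready={E,G,H} → run E
t=25: ready={E,G,H} → run E
t=26: ready={E,G,H} → run E
t=27: ready={E,G,H} → run E
t=28: ready={E,G,H} → run E
t=29: ready={E,G,H} → run E
t=30: ready={E,G,H} → run E
t=31: ready={G,H} → run H
t=32: ready={G,H} → run H
t=33: ready={G,H} → run H
t=34: ready={G,H} → run H
t=35: ready={G,H} → run H
t=36: ready={G} → run G
t=37: ready={G} → run G
t=38: ready={G} → run G
t=39: (idle)
t=40: (idle)
t=41: (idle)
t=42: (idle)
t=43: (idle)
t=44: (idle)

context switches = 8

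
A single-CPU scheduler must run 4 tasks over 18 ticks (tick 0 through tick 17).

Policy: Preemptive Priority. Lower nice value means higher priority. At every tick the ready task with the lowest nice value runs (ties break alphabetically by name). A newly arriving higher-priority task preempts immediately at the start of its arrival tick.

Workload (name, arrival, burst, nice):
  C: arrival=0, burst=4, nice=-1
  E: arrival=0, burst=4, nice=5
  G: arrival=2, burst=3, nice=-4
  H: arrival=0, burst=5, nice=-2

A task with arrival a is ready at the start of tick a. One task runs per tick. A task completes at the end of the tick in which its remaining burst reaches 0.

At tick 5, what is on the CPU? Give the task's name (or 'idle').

t=0: ready={C,E,H} → run H
t=1: ready={C,E,H} → run H
t=2: ready={C,E,G,H} → run G
t=3: ready={C,E,G,H} → run G
t=4: ready={C,E,G,H} → run G
t=5: ready={C,E,H} → run H
t=6: ready={C,E,H} → run H
t=7: ready={C,E,H} → run H
t=8: ready={C,E} → run C
t=9: ready={C,E} → run C
t=10: ready={C,E} → run C
t=11: ready={C,E} → run C
t=12: ready={E} → run E
t=13: ready={E} → run E
t=14: ready={E} → run E
t=15: ready={E} → run E
t=16: (idle)
t=17: (idle)

running at tick 5 = H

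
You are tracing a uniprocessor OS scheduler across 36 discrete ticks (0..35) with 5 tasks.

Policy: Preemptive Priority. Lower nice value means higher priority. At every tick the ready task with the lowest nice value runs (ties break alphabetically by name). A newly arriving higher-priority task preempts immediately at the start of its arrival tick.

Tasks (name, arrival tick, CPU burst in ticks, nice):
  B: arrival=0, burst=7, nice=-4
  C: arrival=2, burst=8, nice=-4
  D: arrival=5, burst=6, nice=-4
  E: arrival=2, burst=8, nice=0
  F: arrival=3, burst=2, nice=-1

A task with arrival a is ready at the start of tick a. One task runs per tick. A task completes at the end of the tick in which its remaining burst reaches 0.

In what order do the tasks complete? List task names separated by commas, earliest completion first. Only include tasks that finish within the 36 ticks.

completion order = B, C, D, F, E

t=0: ready={B} → run B
t=1: ready={B} → run B
t=2: ready={B,C,E} → run B
t=3: ready={B,C,E,F} → run B
t=4: ready={B,C,E,F} → run B
t=5: ready={B,C,D,E,F} → run B
t=6: ready={B,C,D,E,F} → run B
t=7: ready={C,D,E,F} → run C
t=8: ready={C,D,E,F} → run C
t=9: ready={C,D,E,F} → run C
t=10: ready={C,D,E,F} → run C
t=11: ready={C,D,E,F} → run C
t=12: ready={C,D,E,F} → run C
t=13: ready={C,D,E,F} → run C
t=14: ready={C,D,E,F} → run C
t=15: ready={D,E,F} → run D
t=16: ready={D,E,F} → run D
t=17: ready={D,E,F} → run D
t=18: ready={D,E,F} → run D
t=19: ready={D,E,F} → run D
t=20: ready={D,E,F} → run D
t=21: ready={E,F} → run F
t=22: ready={E,F} → run F
t=23: ready={E} → run E
t=24: ready={E} → run E
t=25: ready={E} → run E
t=26: ready={E} → run E
t=27: ready={E} → run E
t=28: ready={E} → run E
t=29: ready={E} → run E
t=30: ready={E} → run E
t=31: (idle)
t=32: (idle)
t=33: (idle)
t=34: (idle)
t=35: (idle)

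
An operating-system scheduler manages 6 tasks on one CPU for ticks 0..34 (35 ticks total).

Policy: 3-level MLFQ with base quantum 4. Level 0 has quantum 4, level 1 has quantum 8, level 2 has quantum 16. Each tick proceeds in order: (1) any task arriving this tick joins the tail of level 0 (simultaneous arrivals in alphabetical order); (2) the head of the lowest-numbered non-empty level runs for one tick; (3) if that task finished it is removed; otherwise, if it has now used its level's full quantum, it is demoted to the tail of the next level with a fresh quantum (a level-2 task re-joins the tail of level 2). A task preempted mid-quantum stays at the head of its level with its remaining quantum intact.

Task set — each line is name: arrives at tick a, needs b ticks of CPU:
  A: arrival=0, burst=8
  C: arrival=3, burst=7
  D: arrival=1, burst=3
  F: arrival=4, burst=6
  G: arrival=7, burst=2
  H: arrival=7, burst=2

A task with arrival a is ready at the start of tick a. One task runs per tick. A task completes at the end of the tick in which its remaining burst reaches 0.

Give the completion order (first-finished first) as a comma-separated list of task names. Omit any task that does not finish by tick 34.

completion order = D, G, H, A, C, F

t=0: L0/L1/L2 = A/-/- → run A
t=1: L0/L1/L2 = AD/-/- → run A
t=2: L0/L1/L2 = AD/-/- → run A
t=3: L0/L1/L2 = ADC/-/- → run A
t=4: L0/L1/L2 = DCF/A/- → run D
t=5: L0/L1/L2 = DCF/A/- → run D
t=6: L0/L1/L2 = DCF/A/- → run D
t=7: L0/L1/L2 = CFGH/A/- → run C
t=8: L0/L1/L2 = CFGH/A/- → run C
t=9: L0/L1/L2 = CFGH/A/- → run C
t=10: L0/L1/L2 = CFGH/A/- → run C
t=11: L0/L1/L2 = FGH/AC/- → run F
t=12: L0/L1/L2 = FGH/AC/- → run F
t=13: L0/L1/L2 = FGH/AC/- → run F
t=14: L0/L1/L2 = FGH/AC/- → run F
t=15: L0/L1/L2 = GH/ACF/- → run G
t=16: L0/L1/L2 = GH/ACF/- → run G
t=17: L0/L1/L2 = H/ACF/- → run H
t=18: L0/L1/L2 = H/ACF/- → run H
t=19: L0/L1/L2 = -/ACF/- → run A
t=20: L0/L1/L2 = -/ACF/- → run A
t=21: L0/L1/L2 = -/ACF/- → run A
t=22: L0/L1/L2 = -/ACF/- → run A
t=23: L0/L1/L2 = -/CF/- → run C
t=24: L0/L1/L2 = -/CF/- → run C
t=25: L0/L1/L2 = -/CF/- → run C
t=26: L0/L1/L2 = -/F/- → run F
t=27: L0/L1/L2 = -/F/- → run F
t=28: (idle)
t=29: (idle)
t=30: (idle)
t=31: (idle)
t=32: (idle)
t=33: (idle)
t=34: (idle)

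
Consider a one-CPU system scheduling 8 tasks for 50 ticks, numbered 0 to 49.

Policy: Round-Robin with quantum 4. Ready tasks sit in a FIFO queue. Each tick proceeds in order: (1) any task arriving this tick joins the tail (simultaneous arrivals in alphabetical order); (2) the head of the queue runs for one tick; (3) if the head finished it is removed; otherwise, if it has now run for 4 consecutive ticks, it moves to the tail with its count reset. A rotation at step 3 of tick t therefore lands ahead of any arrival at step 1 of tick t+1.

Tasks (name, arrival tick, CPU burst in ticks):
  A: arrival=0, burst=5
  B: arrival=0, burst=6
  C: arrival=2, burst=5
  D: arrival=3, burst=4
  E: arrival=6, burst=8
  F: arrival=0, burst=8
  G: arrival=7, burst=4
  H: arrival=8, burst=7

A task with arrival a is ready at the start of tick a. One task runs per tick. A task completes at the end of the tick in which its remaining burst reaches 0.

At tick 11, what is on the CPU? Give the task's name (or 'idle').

t=0: queue=[A,B,F] q_used=0 → run A
t=1: queue=[A,B,F] q_used=1 → run A
t=2: queue=[A,B,F,C] q_used=2 → run A
t=3: queue=[A,B,F,C,D] q_used=3 → run A
t=4: queue=[B,F,C,D,A] q_used=0 → run B
t=5: queue=[B,F,C,D,A] q_used=1 → run B
t=6: queue=[B,F,C,D,A,E] q_used=2 → run B
t=7: queue=[B,F,C,D,A,E,G] q_used=3 → run B
t=8: queue=[F,C,D,A,E,G,B,H] q_used=0 → run F
t=9: queue=[F,C,D,A,E,G,B,H] q_used=1 → run F
t=10: queue=[F,C,D,A,E,G,B,H] q_used=2 → run F
t=11: queue=[F,C,D,A,E,G,B,H] q_used=3 → run F
t=12: queue=[C,D,A,E,G,B,H,F] q_used=0 → run C
t=13: queue=[C,D,A,E,G,B,H,F] q_used=1 → run C
t=14: queue=[C,D,A,E,G,B,H,F] q_used=2 → run C
t=15: queue=[C,D,A,E,G,B,H,F] q_used=3 → run C
t=16: queue=[D,A,E,G,B,H,F,C] q_used=0 → run D
t=17: queue=[D,A,E,G,B,H,F,C] q_used=1 → run D
t=18: queue=[D,A,E,G,B,H,F,C] q_used=2 → run D
t=19: queue=[D,A,E,G,B,H,F,C] q_used=3 → run D
t=20: queue=[A,E,G,B,H,F,C] q_used=0 → run A
t=21: queue=[E,G,B,H,F,C] q_used=0 → run E
t=22: queue=[E,G,B,H,F,C] q_used=1 → run E
t=23: queue=[E,G,B,H,F,C] q_used=2 → run E
t=24: queue=[E,G,B,H,F,C] q_used=3 → run E
t=25: queue=[G,B,H,F,C,E] q_used=0 → run G
t=26: queue=[G,B,H,F,C,E] q_used=1 → run G
t=27: queue=[G,B,H,F,C,E] q_used=2 → run G
t=28: queue=[G,B,H,F,C,E] q_used=3 → run G
t=29: queue=[B,H,F,C,E] q_used=0 → run B
t=30: queue=[B,H,F,C,E] q_used=1 → run B
t=31: queue=[H,F,C,E] q_used=0 → run H
t=32: queue=[H,F,C,E] q_used=1 → run H
t=33: queue=[H,F,C,E] q_used=2 → run H
t=34: queue=[H,F,C,E] q_used=3 → run H
t=35: queue=[F,C,E,H] q_used=0 → run F
t=36: queue=[F,C,E,H] q_used=1 → run F
t=37: queue=[F,C,E,H] q_used=2 → run F
t=38: queue=[F,C,E,H] q_used=3 → run F
t=39: queue=[C,E,H] q_used=0 → run C
t=40: queue=[E,H] q_used=0 → run E
t=41: queue=[E,H] q_used=1 → run E
t=42: queue=[E,H] q_used=2 → run E
t=43: queue=[E,H] q_used=3 → run E
t=44: queue=[H] q_used=0 → run H
t=45: queue=[H] q_used=1 → run H
t=46: queue=[H] q_used=2 → run H
t=47: (idle)
t=48: (idle)
t=49: (idle)

running at tick 11 = F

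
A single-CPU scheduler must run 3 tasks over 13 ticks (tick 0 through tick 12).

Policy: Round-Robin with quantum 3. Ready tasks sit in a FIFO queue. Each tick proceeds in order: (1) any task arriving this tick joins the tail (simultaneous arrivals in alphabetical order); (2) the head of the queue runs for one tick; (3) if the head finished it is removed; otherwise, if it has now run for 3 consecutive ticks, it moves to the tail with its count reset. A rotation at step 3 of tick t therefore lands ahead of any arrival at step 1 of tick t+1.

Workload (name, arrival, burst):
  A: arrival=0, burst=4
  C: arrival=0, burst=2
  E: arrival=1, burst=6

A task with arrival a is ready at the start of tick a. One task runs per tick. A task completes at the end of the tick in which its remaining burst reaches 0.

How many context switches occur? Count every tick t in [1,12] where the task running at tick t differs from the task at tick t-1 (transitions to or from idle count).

t=0: queue=[A,C] q_used=0 → run A
t=1: queue=[A,C,E] q_used=1 → run A
t=2: queue=[A,C,E] q_used=2 → run A
t=3: queue=[C,E,A] q_used=0 → run C
t=4: queue=[C,E,A] q_used=1 → run C
t=5: queue=[E,A] q_used=0 → run E
t=6: queue=[E,A] q_used=1 → run E
t=7: queue=[E,A] q_used=2 → run E
t=8: queue=[A,E] q_used=0 → run A
t=9: queue=[E] q_used=0 → run E
t=10: queue=[E] q_used=1 → run E
t=11: queue=[E] q_used=2 → run E
t=12: (idle)

context switches = 5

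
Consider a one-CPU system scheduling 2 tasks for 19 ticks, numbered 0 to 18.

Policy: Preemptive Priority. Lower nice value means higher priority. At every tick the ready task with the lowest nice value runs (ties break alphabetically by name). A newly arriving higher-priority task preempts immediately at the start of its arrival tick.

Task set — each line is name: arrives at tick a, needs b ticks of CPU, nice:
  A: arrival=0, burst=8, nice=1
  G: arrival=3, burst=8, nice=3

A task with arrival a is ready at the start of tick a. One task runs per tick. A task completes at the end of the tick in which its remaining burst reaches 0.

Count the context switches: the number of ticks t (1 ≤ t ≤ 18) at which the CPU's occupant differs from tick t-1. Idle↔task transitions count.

context switches = 2

t=0: ready={A} → run A
t=1: ready={A} → run A
t=2: ready={A} → run A
t=3: ready={A,G} → run A
t=4: ready={A,G} → run A
t=5: ready={A,G} → run A
t=6: ready={A,G} → run A
t=7: ready={A,G} → run A
t=8: ready={G} → run G
t=9: ready={G} → run G
t=10: ready={G} → run G
t=11: ready={G} → run G
t=12: ready={G} → run G
t=13: ready={G} → run G
t=14: ready={G} → run G
t=15: ready={G} → run G
t=16: (idle)
t=17: (idle)
t=18: (idle)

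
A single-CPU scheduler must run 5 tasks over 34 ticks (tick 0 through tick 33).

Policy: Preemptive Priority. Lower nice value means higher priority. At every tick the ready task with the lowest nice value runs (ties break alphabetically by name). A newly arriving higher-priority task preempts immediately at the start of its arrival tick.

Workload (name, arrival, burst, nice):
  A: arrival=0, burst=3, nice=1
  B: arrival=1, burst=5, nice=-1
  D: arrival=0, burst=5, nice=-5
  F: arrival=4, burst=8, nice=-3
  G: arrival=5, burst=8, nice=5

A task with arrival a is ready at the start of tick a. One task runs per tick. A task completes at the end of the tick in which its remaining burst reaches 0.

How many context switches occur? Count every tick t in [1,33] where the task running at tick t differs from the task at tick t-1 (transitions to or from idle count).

t=0: ready={A,D} → run D
t=1: ready={A,B,D} → run D
t=2: ready={A,B,D} → run D
t=3: ready={A,B,D} → run D
t=4: ready={A,B,D,F} → run D
t=5: ready={A,B,F,G} → run F
t=6: ready={A,B,F,G} → run F
t=7: ready={A,B,F,G} → run F
t=8: ready={A,B,F,G} → run F
t=9: ready={A,B,F,G} → run F
t=10: ready={A,B,F,G} → run F
t=11: ready={A,B,F,G} → run F
t=12: ready={A,B,F,G} → run F
t=13: ready={A,B,G} → run B
t=14: ready={A,B,G} → run B
t=15: ready={A,B,G} → run B
t=16: ready={A,B,G} → run B
t=17: ready={A,B,G} → run B
t=18: ready={A,G} → run A
t=19: ready={A,G} → run A
t=20: ready={A,G} → run A
t=21: ready={G} → run G
t=22: ready={G} → run G
t=23: ready={G} → run G
t=24: ready={G} → run G
t=25: ready={G} → run G
t=26: ready={G} → run G
t=27: ready={G} → run G
t=28: ready={G} → run G
t=29: (idle)
t=30: (idle)
t=31: (idle)
t=32: (idle)
t=33: (idle)

context switches = 5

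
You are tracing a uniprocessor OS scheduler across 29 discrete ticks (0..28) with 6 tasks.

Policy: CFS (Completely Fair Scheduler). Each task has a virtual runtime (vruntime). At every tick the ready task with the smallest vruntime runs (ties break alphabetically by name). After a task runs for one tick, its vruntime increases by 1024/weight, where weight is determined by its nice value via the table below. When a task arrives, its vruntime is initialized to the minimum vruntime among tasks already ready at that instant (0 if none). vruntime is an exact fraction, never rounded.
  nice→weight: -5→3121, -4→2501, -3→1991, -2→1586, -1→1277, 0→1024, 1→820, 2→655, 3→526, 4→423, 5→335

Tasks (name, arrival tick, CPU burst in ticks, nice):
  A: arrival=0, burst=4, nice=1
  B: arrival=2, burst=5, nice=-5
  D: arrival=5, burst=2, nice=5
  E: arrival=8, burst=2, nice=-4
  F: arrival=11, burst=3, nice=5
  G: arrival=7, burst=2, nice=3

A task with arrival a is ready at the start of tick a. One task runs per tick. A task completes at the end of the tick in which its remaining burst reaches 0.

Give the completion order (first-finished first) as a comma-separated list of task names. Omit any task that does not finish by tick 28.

t=0: vr[A=0] → run A
t=1: vr[A=256/205] → run A
t=2: vr[A=512/205 B=512/205] → run A
t=3: vr[A=768/205 B=512/205] → run B
t=4: vr[A=768/205 B=1807872/639805] → run B
t=5: vr[A=768/205 B=2017792/639805 D=2017792/639805] → run B
t=6: vr[A=768/205 B=2227712/639805 D=2017792/639805] → run D
t=7: vr[A=768/205 B=2227712/639805 D=266224128/42866935 G=2227712/639805] → run B
t=8: vr[A=768/205 B=2437632/639805 D=266224128/42866935 E=2227712/639805 G=2227712/639805] → run E
t=9: vr[A=768/205 B=2437632/639805 D=266224128/42866935 E=151869952/39028105 G=2227712/639805] → run G
t=10: vr[A=768/205 B=2437632/639805 D=266224128/42866935 E=151869952/39028105 G=913468416/168268715] → run A
t=11: vr[B=2437632/639805 D=266224128/42866935 E=151869952/39028105 F=2437632/639805 G=913468416/168268715] → run B
t=12: vr[D=266224128/42866935 E=151869952/39028105 F=2437632/639805 G=913468416/168268715] → run F
t=13: vr[D=266224128/42866935 E=151869952/39028105 F=294353408/42866935 G=913468416/168268715] → run E
t=14: vr[D=266224128/42866935 F=294353408/42866935 G=913468416/168268715] → run G
t=15: vr[D=266224128/42866935 F=294353408/42866935] → run D
t=16: vr[F=294353408/42866935] → run F
t=17: vr[F=425385472/42866935] → run F
t=18: (idle)
t=19: (idle)
t=20: (idle)
t=21: (idle)
t=22: (idle)
t=23: (idle)
t=24: (idle)
t=25: (idle)
t=26: (idle)
t=27: (idle)
t=28: (idle)

completion order = A, B, E, G, D, F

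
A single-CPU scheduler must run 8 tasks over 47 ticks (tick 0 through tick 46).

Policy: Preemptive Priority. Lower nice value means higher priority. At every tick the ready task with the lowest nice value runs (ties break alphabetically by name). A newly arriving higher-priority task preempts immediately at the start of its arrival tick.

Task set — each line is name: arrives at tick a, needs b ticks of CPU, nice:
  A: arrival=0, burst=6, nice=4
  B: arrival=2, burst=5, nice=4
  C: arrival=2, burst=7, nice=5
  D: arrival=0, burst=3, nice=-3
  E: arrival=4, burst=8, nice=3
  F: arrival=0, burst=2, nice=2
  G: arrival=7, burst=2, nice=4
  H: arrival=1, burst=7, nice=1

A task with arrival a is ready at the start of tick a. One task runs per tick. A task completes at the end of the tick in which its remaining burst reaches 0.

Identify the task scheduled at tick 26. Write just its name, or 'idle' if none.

running at tick 26 = B

t=0: ready={A,D,F} → run D
t=1: ready={A,D,F,H} → run D
t=2: ready={A,B,C,D,F,H} → run D
t=3: ready={A,B,C,F,H} → run H
t=4: ready={A,B,C,E,F,H} → run H
t=5: ready={A,B,C,E,F,H} → run H
t=6: ready={A,B,C,E,F,H} → run H
t=7: ready={A,B,C,E,F,G,H} → run H
t=8: ready={A,B,C,E,F,G,H} → run H
t=9: ready={A,B,C,E,F,G,H} → run H
t=10: ready={A,B,C,E,F,G} → run F
t=11: ready={A,B,C,E,F,G} → run F
t=12: ready={A,B,C,E,G} → run E
t=13: ready={A,B,C,E,G} → run E
t=14: ready={A,B,C,E,G} → run E
t=15: ready={A,B,C,E,G} → run E
t=16: ready={A,B,C,E,G} → run E
t=17: ready={A,B,C,E,G} → run E
t=18: ready={A,B,C,E,G} → run E
t=19: ready={A,B,C,E,G} → run E
t=20: ready={A,B,C,G} → run A
t=21: ready={A,B,C,G} → run A
t=22: ready={A,B,C,G} → run A
t=23: ready={A,B,C,G} → run A
t=24: ready={A,B,C,G} → run A
t=25: ready={A,B,C,G} → run A
t=26: ready={B,C,G} → run B
t=27: ready={B,C,G} → run B
t=28: ready={B,C,G} → run B
t=29: ready={B,C,G} → run B
t=30: ready={B,C,G} → run B
t=31: ready={C,G} → run G
t=32: ready={C,G} → run G
t=33: ready={C} → run C
t=34: ready={C} → run C
t=35: ready={C} → run C
t=36: ready={C} → run C
t=37: ready={C} → run C
t=38: ready={C} → run C
t=39: ready={C} → run C
t=40: (idle)
t=41: (idle)
t=42: (idle)
t=43: (idle)
t=44: (idle)
t=45: (idle)
t=46: (idle)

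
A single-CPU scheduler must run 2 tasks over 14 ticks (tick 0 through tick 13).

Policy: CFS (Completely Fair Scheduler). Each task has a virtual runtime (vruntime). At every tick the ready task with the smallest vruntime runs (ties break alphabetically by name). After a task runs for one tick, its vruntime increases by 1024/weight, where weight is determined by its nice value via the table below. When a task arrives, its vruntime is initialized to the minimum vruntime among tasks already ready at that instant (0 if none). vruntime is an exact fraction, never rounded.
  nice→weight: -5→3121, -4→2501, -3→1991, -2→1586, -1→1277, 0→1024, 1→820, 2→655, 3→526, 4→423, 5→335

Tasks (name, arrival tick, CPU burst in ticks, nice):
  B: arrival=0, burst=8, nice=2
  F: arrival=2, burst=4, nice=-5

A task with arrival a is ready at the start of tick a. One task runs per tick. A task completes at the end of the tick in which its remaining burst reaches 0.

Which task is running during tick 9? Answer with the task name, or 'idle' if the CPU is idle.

t=0: vr[B=0] → run B
t=1: vr[B=1024/655] → run B
t=2: vr[B=2048/655 F=2048/655] → run B
t=3: vr[B=3072/655 F=2048/655] → run F
t=4: vr[B=3072/655 F=7062528/2044255] → run F
t=5: vr[B=3072/655 F=7733248/2044255] → run F
t=6: vr[B=3072/655 F=8403968/2044255] → run F
t=7: vr[B=3072/655] → run B
t=8: vr[B=4096/655] → run B
t=9: vr[B=1024/131] → run B
t=10: vr[B=6144/655] → run B
t=11: vr[B=7168/655] → run B
t=12: (idle)
t=13: (idle)

running at tick 9 = B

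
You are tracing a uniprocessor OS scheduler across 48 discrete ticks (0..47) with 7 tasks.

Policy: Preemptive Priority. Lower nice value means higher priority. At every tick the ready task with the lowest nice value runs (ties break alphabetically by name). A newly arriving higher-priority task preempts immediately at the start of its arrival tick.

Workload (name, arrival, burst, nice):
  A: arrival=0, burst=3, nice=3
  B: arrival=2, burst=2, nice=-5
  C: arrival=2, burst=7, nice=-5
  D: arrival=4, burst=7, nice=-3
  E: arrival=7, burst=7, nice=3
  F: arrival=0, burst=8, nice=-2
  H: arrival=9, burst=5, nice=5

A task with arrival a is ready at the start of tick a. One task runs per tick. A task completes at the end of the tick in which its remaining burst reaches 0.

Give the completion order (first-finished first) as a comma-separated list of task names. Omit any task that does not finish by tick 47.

t=0: ready={A,F} → run F
t=1: ready={A,F} → run F
t=2: ready={A,B,C,F} → run B
t=3: ready={A,B,C,F} → run B
t=4: ready={A,C,D,F} → run C
t=5: ready={A,C,D,F} → run C
t=6: ready={A,C,D,F} → run C
t=7: ready={A,C,D,E,F} → run C
t=8: ready={A,C,D,E,F} → run C
t=9: ready={A,C,D,E,F,H} → run C
t=10: ready={A,C,D,E,F,H} → run C
t=11: ready={A,D,E,F,H} → run D
t=12: ready={A,D,E,F,H} → run D
t=13: ready={A,D,E,F,H} → run D
t=14: ready={A,D,E,F,H} → run D
t=15: ready={A,D,E,F,H} → run D
t=16: ready={A,D,E,F,H} → run D
t=17: ready={A,D,E,F,H} → run D
t=18: ready={A,E,F,H} → run F
t=19: ready={A,E,F,H} → run F
t=20: ready={A,E,F,H} → run F
t=21: ready={A,E,F,H} → run F
t=22: ready={A,E,F,H} → run F
t=23: ready={A,E,F,H} → run F
t=24: ready={A,E,H} → run A
t=25: ready={A,E,H} → run A
t=26: ready={A,E,H} → run A
t=27: ready={E,H} → run E
t=28: ready={E,H} → run E
t=29: ready={E,H} → run E
t=30: ready={E,H} → run E
t=31: ready={E,H} → run E
t=32: ready={E,H} → run E
t=33: ready={E,H} → run E
t=34: ready={H} → run H
t=35: ready={H} → run H
t=36: ready={H} → run H
t=37: ready={H} → run H
t=38: ready={H} → run H
t=39: (idle)
t=40: (idle)
t=41: (idle)
t=42: (idle)
t=43: (idle)
t=44: (idle)
t=45: (idle)
t=46: (idle)
t=47: (idle)

completion order = B, C, D, F, A, E, H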